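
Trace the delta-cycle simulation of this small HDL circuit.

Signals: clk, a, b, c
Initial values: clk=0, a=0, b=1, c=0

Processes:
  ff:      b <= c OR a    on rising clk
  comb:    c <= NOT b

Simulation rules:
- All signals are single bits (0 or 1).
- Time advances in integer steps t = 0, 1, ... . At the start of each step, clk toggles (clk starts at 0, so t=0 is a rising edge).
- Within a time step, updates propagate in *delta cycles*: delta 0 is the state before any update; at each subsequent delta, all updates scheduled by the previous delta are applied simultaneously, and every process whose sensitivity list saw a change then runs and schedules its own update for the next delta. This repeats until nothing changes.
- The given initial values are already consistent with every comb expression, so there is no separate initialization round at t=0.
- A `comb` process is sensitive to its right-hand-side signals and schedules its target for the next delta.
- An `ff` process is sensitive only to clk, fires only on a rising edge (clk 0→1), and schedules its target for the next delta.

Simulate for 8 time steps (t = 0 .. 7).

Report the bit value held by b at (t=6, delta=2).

t=0 Δ0: a=0 b=1 clk=0 c=0
  Δ1: clk:0→1
  Δ2: b:1→0
  Δ3: c:0→1
  (3Δ to stable)
t=1 Δ0: a=0 b=0 clk=1 c=1
  Δ1: clk:1→0
  (1Δ to stable)
t=2 Δ0: a=0 b=0 clk=0 c=1
  Δ1: clk:0→1
  Δ2: b:0→1
  Δ3: c:1→0
  (3Δ to stable)
t=3 Δ0: a=0 b=1 clk=1 c=0
  Δ1: clk:1→0
  (1Δ to stable)
t=4 Δ0: a=0 b=1 clk=0 c=0
  Δ1: clk:0→1
  Δ2: b:1→0
  Δ3: c:0→1
  (3Δ to stable)
t=5 Δ0: a=0 b=0 clk=1 c=1
  Δ1: clk:1→0
  (1Δ to stable)
t=6 Δ0: a=0 b=0 clk=0 c=1
  Δ1: clk:0→1
  Δ2: b:0→1
  Δ3: c:1→0
  (3Δ to stable)
t=7 Δ0: a=0 b=1 clk=1 c=0
  Δ1: clk:1→0
  (1Δ to stable)

1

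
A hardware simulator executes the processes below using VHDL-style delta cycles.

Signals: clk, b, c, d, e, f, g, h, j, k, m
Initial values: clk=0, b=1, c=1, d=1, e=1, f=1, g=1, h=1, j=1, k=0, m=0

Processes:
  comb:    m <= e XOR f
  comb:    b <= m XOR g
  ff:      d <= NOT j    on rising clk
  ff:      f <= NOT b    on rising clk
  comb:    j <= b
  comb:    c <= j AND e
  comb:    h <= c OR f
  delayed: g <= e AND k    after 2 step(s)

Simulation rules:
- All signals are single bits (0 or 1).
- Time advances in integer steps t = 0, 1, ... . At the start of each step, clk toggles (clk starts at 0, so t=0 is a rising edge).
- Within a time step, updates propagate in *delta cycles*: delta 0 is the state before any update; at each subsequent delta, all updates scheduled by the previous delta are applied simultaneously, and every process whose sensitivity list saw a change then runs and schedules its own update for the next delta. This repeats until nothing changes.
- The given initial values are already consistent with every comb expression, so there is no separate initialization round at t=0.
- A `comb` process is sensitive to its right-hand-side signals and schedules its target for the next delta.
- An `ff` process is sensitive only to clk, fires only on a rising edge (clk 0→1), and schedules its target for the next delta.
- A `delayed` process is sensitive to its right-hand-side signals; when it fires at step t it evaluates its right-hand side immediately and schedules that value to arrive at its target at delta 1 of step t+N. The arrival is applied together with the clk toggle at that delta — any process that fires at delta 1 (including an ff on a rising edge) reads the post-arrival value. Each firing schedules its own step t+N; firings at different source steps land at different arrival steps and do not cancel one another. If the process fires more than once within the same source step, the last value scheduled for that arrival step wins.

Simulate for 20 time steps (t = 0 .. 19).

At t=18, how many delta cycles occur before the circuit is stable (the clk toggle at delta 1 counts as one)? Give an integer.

t=0 Δ0: d=1 g=1 j=1 f=1 m=0 h=1 c=1 k=0 b=1 e=1 clk=0
  Δ1: clk:0→1
  Δ2: d:1→0, f:1→0
  Δ3: m:0→1
  Δ4: b:1→0
  Δ5: j:1→0
  Δ6: c:1→0
  Δ7: h:1→0
  (7Δ to stable)
t=1 Δ0: d=0 g=1 j=0 f=0 m=1 h=0 c=0 k=0 b=0 e=1 clk=1
  Δ1: clk:1→0
  (1Δ to stable)
t=2 Δ0: d=0 g=1 j=0 f=0 m=1 h=0 c=0 k=0 b=0 e=1 clk=0
  Δ1: clk:0→1
  Δ2: d:0→1, f:0→1
  Δ3: m:1→0, h:0→1
  Δ4: b:0→1
  Δ5: j:0→1
  Δ6: c:0→1
  (6Δ to stable)
t=3 Δ0: d=1 g=1 j=1 f=1 m=0 h=1 c=1 k=0 b=1 e=1 clk=1
  Δ1: clk:1→0
  (1Δ to stable)
t=4 Δ0: d=1 g=1 j=1 f=1 m=0 h=1 c=1 k=0 b=1 e=1 clk=0
  Δ1: clk:0→1
  Δ2: d:1→0, f:1→0
  Δ3: m:0→1
  Δ4: b:1→0
  Δ5: j:1→0
  Δ6: c:1→0
  Δ7: h:1→0
  (7Δ to stable)
t=5 Δ0: d=0 g=1 j=0 f=0 m=1 h=0 c=0 k=0 b=0 e=1 clk=1
  Δ1: clk:1→0
  (1Δ to stable)
t=6 Δ0: d=0 g=1 j=0 f=0 m=1 h=0 c=0 k=0 b=0 e=1 clk=0
  Δ1: clk:0→1
  Δ2: d:0→1, f:0→1
  Δ3: m:1→0, h:0→1
  Δ4: b:0→1
  Δ5: j:0→1
  Δ6: c:0→1
  (6Δ to stable)
t=7 Δ0: d=1 g=1 j=1 f=1 m=0 h=1 c=1 k=0 b=1 e=1 clk=1
  Δ1: clk:1→0
  (1Δ to stable)
t=8 Δ0: d=1 g=1 j=1 f=1 m=0 h=1 c=1 k=0 b=1 e=1 clk=0
  Δ1: clk:0→1
  Δ2: d:1→0, f:1→0
  Δ3: m:0→1
  Δ4: b:1→0
  Δ5: j:1→0
  Δ6: c:1→0
  Δ7: h:1→0
  (7Δ to stable)
t=9 Δ0: d=0 g=1 j=0 f=0 m=1 h=0 c=0 k=0 b=0 e=1 clk=1
  Δ1: clk:1→0
  (1Δ to stable)
t=10 Δ0: d=0 g=1 j=0 f=0 m=1 h=0 c=0 k=0 b=0 e=1 clk=0
  Δ1: clk:0→1
  Δ2: d:0→1, f:0→1
  Δ3: m:1→0, h:0→1
  Δ4: b:0→1
  Δ5: j:0→1
  Δ6: c:0→1
  (6Δ to stable)
t=11 Δ0: d=1 g=1 j=1 f=1 m=0 h=1 c=1 k=0 b=1 e=1 clk=1
  Δ1: clk:1→0
  (1Δ to stable)
t=12 Δ0: d=1 g=1 j=1 f=1 m=0 h=1 c=1 k=0 b=1 e=1 clk=0
  Δ1: clk:0→1
  Δ2: d:1→0, f:1→0
  Δ3: m:0→1
  Δ4: b:1→0
  Δ5: j:1→0
  Δ6: c:1→0
  Δ7: h:1→0
  (7Δ to stable)
t=13 Δ0: d=0 g=1 j=0 f=0 m=1 h=0 c=0 k=0 b=0 e=1 clk=1
  Δ1: clk:1→0
  (1Δ to stable)
t=14 Δ0: d=0 g=1 j=0 f=0 m=1 h=0 c=0 k=0 b=0 e=1 clk=0
  Δ1: clk:0→1
  Δ2: d:0→1, f:0→1
  Δ3: m:1→0, h:0→1
  Δ4: b:0→1
  Δ5: j:0→1
  Δ6: c:0→1
  (6Δ to stable)
t=15 Δ0: d=1 g=1 j=1 f=1 m=0 h=1 c=1 k=0 b=1 e=1 clk=1
  Δ1: clk:1→0
  (1Δ to stable)
t=16 Δ0: d=1 g=1 j=1 f=1 m=0 h=1 c=1 k=0 b=1 e=1 clk=0
  Δ1: clk:0→1
  Δ2: d:1→0, f:1→0
  Δ3: m:0→1
  Δ4: b:1→0
  Δ5: j:1→0
  Δ6: c:1→0
  Δ7: h:1→0
  (7Δ to stable)
t=17 Δ0: d=0 g=1 j=0 f=0 m=1 h=0 c=0 k=0 b=0 e=1 clk=1
  Δ1: clk:1→0
  (1Δ to stable)
t=18 Δ0: d=0 g=1 j=0 f=0 m=1 h=0 c=0 k=0 b=0 e=1 clk=0
  Δ1: clk:0→1
  Δ2: d:0→1, f:0→1
  Δ3: m:1→0, h:0→1
  Δ4: b:0→1
  Δ5: j:0→1
  Δ6: c:0→1
  (6Δ to stable)
t=19 Δ0: d=1 g=1 j=1 f=1 m=0 h=1 c=1 k=0 b=1 e=1 clk=1
  Δ1: clk:1→0
  (1Δ to stable)

6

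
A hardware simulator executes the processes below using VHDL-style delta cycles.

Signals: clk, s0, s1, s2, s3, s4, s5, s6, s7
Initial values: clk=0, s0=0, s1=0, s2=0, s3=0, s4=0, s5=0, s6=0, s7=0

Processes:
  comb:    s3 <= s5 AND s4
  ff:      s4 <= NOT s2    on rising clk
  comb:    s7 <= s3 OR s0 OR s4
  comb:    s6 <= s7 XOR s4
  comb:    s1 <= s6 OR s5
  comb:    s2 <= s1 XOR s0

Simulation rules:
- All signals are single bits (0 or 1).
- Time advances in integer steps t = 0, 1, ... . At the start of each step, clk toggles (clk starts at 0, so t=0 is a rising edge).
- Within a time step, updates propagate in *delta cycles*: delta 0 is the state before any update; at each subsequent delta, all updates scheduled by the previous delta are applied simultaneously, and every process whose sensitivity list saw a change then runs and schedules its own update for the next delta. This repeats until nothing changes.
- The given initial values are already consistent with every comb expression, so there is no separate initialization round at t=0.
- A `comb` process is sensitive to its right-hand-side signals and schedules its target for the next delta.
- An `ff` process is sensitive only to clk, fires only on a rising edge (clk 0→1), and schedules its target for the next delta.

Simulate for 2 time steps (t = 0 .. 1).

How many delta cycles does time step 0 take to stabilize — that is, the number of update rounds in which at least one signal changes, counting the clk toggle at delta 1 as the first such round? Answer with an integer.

6

[bits: s5,s3,s6,s7,s0,s4,s2,s1,clk]
t=0: Δ0=000000000 Δ1=000000001 Δ2=000001001 Δ3=001101001 Δ4=000101011 Δ5=000101101 Δ6=000101001 | 6Δ
t=1: Δ0=000101001 Δ1=000101000 | 1Δ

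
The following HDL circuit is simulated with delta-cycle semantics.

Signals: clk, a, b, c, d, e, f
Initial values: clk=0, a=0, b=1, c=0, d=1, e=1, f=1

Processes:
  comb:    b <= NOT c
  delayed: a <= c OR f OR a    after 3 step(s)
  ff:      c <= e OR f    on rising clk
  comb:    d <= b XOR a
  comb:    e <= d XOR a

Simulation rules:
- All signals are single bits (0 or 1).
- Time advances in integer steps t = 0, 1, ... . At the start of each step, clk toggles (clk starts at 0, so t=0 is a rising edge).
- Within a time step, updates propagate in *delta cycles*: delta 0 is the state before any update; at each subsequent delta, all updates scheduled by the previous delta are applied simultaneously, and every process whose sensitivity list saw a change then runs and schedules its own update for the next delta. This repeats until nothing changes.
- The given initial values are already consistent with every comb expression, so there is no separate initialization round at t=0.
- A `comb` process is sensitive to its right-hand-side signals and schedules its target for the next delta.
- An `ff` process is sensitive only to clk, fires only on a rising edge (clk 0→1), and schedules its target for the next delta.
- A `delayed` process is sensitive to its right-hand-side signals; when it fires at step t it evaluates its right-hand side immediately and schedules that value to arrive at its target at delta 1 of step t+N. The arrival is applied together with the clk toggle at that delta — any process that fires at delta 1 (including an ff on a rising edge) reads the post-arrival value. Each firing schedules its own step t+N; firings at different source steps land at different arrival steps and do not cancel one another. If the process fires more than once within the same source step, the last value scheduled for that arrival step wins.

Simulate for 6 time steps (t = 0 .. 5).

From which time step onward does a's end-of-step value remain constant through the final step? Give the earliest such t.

t0.Δ0 c=0 d=1 clk=0 e=1 b=1 a=0 f=1
t0.Δ1 c=0 d=1 clk=1 e=1 b=1 a=0 f=1
t0.Δ2 c=1 d=1 clk=1 e=1 b=1 a=0 f=1
t0.Δ3 c=1 d=1 clk=1 e=1 b=0 a=0 f=1
t0.Δ4 c=1 d=0 clk=1 e=1 b=0 a=0 f=1
t0.Δ5 c=1 d=0 clk=1 e=0 b=0 a=0 f=1
t1.Δ0 c=1 d=0 clk=1 e=0 b=0 a=0 f=1
t1.Δ1 c=1 d=0 clk=0 e=0 b=0 a=0 f=1
t2.Δ0 c=1 d=0 clk=0 e=0 b=0 a=0 f=1
t2.Δ1 c=1 d=0 clk=1 e=0 b=0 a=0 f=1
t3.Δ0 c=1 d=0 clk=1 e=0 b=0 a=0 f=1
t3.Δ1 c=1 d=0 clk=0 e=0 b=0 a=1 f=1
t3.Δ2 c=1 d=1 clk=0 e=1 b=0 a=1 f=1
t3.Δ3 c=1 d=1 clk=0 e=0 b=0 a=1 f=1
t4.Δ0 c=1 d=1 clk=0 e=0 b=0 a=1 f=1
t4.Δ1 c=1 d=1 clk=1 e=0 b=0 a=1 f=1
t5.Δ0 c=1 d=1 clk=1 e=0 b=0 a=1 f=1
t5.Δ1 c=1 d=1 clk=0 e=0 b=0 a=1 f=1

3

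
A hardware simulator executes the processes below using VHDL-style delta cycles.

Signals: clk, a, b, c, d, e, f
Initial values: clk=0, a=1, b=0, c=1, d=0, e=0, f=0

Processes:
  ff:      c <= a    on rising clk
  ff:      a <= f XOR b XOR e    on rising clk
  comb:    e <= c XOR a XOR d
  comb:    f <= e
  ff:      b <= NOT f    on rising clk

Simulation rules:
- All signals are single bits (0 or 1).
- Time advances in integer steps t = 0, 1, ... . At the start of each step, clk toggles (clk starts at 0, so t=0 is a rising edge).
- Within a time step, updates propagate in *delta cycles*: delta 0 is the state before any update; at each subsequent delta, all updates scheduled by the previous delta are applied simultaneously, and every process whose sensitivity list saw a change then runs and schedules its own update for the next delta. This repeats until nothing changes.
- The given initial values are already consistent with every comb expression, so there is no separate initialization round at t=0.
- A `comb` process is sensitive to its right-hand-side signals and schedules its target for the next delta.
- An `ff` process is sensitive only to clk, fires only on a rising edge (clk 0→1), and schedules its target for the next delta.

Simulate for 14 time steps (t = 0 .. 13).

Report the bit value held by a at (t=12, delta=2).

1

t0.Δ0 e=0 f=0 clk=0 d=0 b=0 a=1 c=1
t0.Δ1 e=0 f=0 clk=1 d=0 b=0 a=1 c=1
t0.Δ2 e=0 f=0 clk=1 d=0 b=1 a=0 c=1
t0.Δ3 e=1 f=0 clk=1 d=0 b=1 a=0 c=1
t0.Δ4 e=1 f=1 clk=1 d=0 b=1 a=0 c=1
t1.Δ0 e=1 f=1 clk=1 d=0 b=1 a=0 c=1
t1.Δ1 e=1 f=1 clk=0 d=0 b=1 a=0 c=1
t2.Δ0 e=1 f=1 clk=0 d=0 b=1 a=0 c=1
t2.Δ1 e=1 f=1 clk=1 d=0 b=1 a=0 c=1
t2.Δ2 e=1 f=1 clk=1 d=0 b=0 a=1 c=0
t3.Δ0 e=1 f=1 clk=1 d=0 b=0 a=1 c=0
t3.Δ1 e=1 f=1 clk=0 d=0 b=0 a=1 c=0
t4.Δ0 e=1 f=1 clk=0 d=0 b=0 a=1 c=0
t4.Δ1 e=1 f=1 clk=1 d=0 b=0 a=1 c=0
t4.Δ2 e=1 f=1 clk=1 d=0 b=0 a=0 c=1
t5.Δ0 e=1 f=1 clk=1 d=0 b=0 a=0 c=1
t5.Δ1 e=1 f=1 clk=0 d=0 b=0 a=0 c=1
t6.Δ0 e=1 f=1 clk=0 d=0 b=0 a=0 c=1
t6.Δ1 e=1 f=1 clk=1 d=0 b=0 a=0 c=1
t6.Δ2 e=1 f=1 clk=1 d=0 b=0 a=0 c=0
t6.Δ3 e=0 f=1 clk=1 d=0 b=0 a=0 c=0
t6.Δ4 e=0 f=0 clk=1 d=0 b=0 a=0 c=0
t7.Δ0 e=0 f=0 clk=1 d=0 b=0 a=0 c=0
t7.Δ1 e=0 f=0 clk=0 d=0 b=0 a=0 c=0
t8.Δ0 e=0 f=0 clk=0 d=0 b=0 a=0 c=0
t8.Δ1 e=0 f=0 clk=1 d=0 b=0 a=0 c=0
t8.Δ2 e=0 f=0 clk=1 d=0 b=1 a=0 c=0
t9.Δ0 e=0 f=0 clk=1 d=0 b=1 a=0 c=0
t9.Δ1 e=0 f=0 clk=0 d=0 b=1 a=0 c=0
t10.Δ0 e=0 f=0 clk=0 d=0 b=1 a=0 c=0
t10.Δ1 e=0 f=0 clk=1 d=0 b=1 a=0 c=0
t10.Δ2 e=0 f=0 clk=1 d=0 b=1 a=1 c=0
t10.Δ3 e=1 f=0 clk=1 d=0 b=1 a=1 c=0
t10.Δ4 e=1 f=1 clk=1 d=0 b=1 a=1 c=0
t11.Δ0 e=1 f=1 clk=1 d=0 b=1 a=1 c=0
t11.Δ1 e=1 f=1 clk=0 d=0 b=1 a=1 c=0
t12.Δ0 e=1 f=1 clk=0 d=0 b=1 a=1 c=0
t12.Δ1 e=1 f=1 clk=1 d=0 b=1 a=1 c=0
t12.Δ2 e=1 f=1 clk=1 d=0 b=0 a=1 c=1
t12.Δ3 e=0 f=1 clk=1 d=0 b=0 a=1 c=1
t12.Δ4 e=0 f=0 clk=1 d=0 b=0 a=1 c=1
t13.Δ0 e=0 f=0 clk=1 d=0 b=0 a=1 c=1
t13.Δ1 e=0 f=0 clk=0 d=0 b=0 a=1 c=1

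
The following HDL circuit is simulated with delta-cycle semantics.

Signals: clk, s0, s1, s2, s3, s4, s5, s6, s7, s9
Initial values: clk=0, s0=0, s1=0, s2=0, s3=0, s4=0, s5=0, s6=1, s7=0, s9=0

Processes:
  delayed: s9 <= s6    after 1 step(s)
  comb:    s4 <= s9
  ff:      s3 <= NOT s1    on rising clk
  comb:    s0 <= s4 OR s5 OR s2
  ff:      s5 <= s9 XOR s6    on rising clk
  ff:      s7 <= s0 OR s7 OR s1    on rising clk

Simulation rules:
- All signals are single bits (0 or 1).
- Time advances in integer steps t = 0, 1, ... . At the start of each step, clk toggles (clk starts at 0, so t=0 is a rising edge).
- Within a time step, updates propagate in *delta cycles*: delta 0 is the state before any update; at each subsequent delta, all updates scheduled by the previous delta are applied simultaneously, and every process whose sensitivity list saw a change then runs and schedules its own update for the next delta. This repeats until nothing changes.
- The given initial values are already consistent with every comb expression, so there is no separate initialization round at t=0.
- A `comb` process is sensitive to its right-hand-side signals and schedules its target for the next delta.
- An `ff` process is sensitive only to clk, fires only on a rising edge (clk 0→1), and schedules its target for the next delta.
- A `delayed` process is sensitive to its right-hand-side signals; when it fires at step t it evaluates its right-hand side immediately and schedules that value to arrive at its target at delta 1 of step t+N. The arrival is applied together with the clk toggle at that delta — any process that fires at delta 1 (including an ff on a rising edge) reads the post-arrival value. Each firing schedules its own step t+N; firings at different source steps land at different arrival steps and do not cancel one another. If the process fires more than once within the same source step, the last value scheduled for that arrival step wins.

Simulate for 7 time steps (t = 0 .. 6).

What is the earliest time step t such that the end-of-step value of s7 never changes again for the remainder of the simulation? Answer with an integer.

t=0 Δ0: s4=0 s2=0 s5=0 s6=1 clk=0 s0=0 s1=0 s3=0 s9=0 s7=0
  Δ1: clk:0→1
  Δ2: s5:0→1, s3:0→1
  Δ3: s0:0→1
  (3Δ to stable)
t=1 Δ0: s4=0 s2=0 s5=1 s6=1 clk=1 s0=1 s1=0 s3=1 s9=0 s7=0
  Δ1: clk:1→0
  (1Δ to stable)
t=2 Δ0: s4=0 s2=0 s5=1 s6=1 clk=0 s0=1 s1=0 s3=1 s9=0 s7=0
  Δ1: clk:0→1
  Δ2: s7:0→1
  (2Δ to stable)
t=3 Δ0: s4=0 s2=0 s5=1 s6=1 clk=1 s0=1 s1=0 s3=1 s9=0 s7=1
  Δ1: clk:1→0
  (1Δ to stable)
t=4 Δ0: s4=0 s2=0 s5=1 s6=1 clk=0 s0=1 s1=0 s3=1 s9=0 s7=1
  Δ1: clk:0→1
  (1Δ to stable)
t=5 Δ0: s4=0 s2=0 s5=1 s6=1 clk=1 s0=1 s1=0 s3=1 s9=0 s7=1
  Δ1: clk:1→0
  (1Δ to stable)
t=6 Δ0: s4=0 s2=0 s5=1 s6=1 clk=0 s0=1 s1=0 s3=1 s9=0 s7=1
  Δ1: clk:0→1
  (1Δ to stable)

2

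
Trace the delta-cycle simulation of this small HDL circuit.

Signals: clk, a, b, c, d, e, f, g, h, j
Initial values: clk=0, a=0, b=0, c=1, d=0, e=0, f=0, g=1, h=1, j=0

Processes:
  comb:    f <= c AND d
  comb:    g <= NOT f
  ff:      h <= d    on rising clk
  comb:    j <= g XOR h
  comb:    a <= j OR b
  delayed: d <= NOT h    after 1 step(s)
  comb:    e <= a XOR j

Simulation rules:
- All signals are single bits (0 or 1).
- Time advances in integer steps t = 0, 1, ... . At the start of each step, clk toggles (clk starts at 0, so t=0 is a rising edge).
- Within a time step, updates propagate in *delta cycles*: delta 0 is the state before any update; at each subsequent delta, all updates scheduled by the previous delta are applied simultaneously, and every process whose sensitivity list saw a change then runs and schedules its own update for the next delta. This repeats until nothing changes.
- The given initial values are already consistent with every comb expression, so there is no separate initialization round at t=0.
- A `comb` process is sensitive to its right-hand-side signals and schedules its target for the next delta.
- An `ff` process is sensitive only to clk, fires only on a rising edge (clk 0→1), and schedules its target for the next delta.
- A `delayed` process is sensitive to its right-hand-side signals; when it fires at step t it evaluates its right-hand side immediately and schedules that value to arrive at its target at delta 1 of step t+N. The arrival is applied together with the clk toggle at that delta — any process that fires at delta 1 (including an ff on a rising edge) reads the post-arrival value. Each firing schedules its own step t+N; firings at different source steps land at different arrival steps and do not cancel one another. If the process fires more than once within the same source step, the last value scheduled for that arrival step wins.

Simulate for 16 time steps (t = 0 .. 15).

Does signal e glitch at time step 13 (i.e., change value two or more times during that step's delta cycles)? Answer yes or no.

t0.Δ0 f=0 a=0 g=1 e=0 j=0 clk=0 d=0 h=1 b=0 c=1
t0.Δ1 f=0 a=0 g=1 e=0 j=0 clk=1 d=0 h=1 b=0 c=1
t0.Δ2 f=0 a=0 g=1 e=0 j=0 clk=1 d=0 h=0 b=0 c=1
t0.Δ3 f=0 a=0 g=1 e=0 j=1 clk=1 d=0 h=0 b=0 c=1
t0.Δ4 f=0 a=1 g=1 e=1 j=1 clk=1 d=0 h=0 b=0 c=1
t0.Δ5 f=0 a=1 g=1 e=0 j=1 clk=1 d=0 h=0 b=0 c=1
t1.Δ0 f=0 a=1 g=1 e=0 j=1 clk=1 d=0 h=0 b=0 c=1
t1.Δ1 f=0 a=1 g=1 e=0 j=1 clk=0 d=1 h=0 b=0 c=1
t1.Δ2 f=1 a=1 g=1 e=0 j=1 clk=0 d=1 h=0 b=0 c=1
t1.Δ3 f=1 a=1 g=0 e=0 j=1 clk=0 d=1 h=0 b=0 c=1
t1.Δ4 f=1 a=1 g=0 e=0 j=0 clk=0 d=1 h=0 b=0 c=1
t1.Δ5 f=1 a=0 g=0 e=1 j=0 clk=0 d=1 h=0 b=0 c=1
t1.Δ6 f=1 a=0 g=0 e=0 j=0 clk=0 d=1 h=0 b=0 c=1
t2.Δ0 f=1 a=0 g=0 e=0 j=0 clk=0 d=1 h=0 b=0 c=1
t2.Δ1 f=1 a=0 g=0 e=0 j=0 clk=1 d=1 h=0 b=0 c=1
t2.Δ2 f=1 a=0 g=0 e=0 j=0 clk=1 d=1 h=1 b=0 c=1
t2.Δ3 f=1 a=0 g=0 e=0 j=1 clk=1 d=1 h=1 b=0 c=1
t2.Δ4 f=1 a=1 g=0 e=1 j=1 clk=1 d=1 h=1 b=0 c=1
t2.Δ5 f=1 a=1 g=0 e=0 j=1 clk=1 d=1 h=1 b=0 c=1
t3.Δ0 f=1 a=1 g=0 e=0 j=1 clk=1 d=1 h=1 b=0 c=1
t3.Δ1 f=1 a=1 g=0 e=0 j=1 clk=0 d=0 h=1 b=0 c=1
t3.Δ2 f=0 a=1 g=0 e=0 j=1 clk=0 d=0 h=1 b=0 c=1
t3.Δ3 f=0 a=1 g=1 e=0 j=1 clk=0 d=0 h=1 b=0 c=1
t3.Δ4 f=0 a=1 g=1 e=0 j=0 clk=0 d=0 h=1 b=0 c=1
t3.Δ5 f=0 a=0 g=1 e=1 j=0 clk=0 d=0 h=1 b=0 c=1
t3.Δ6 f=0 a=0 g=1 e=0 j=0 clk=0 d=0 h=1 b=0 c=1
t4.Δ0 f=0 a=0 g=1 e=0 j=0 clk=0 d=0 h=1 b=0 c=1
t4.Δ1 f=0 a=0 g=1 e=0 j=0 clk=1 d=0 h=1 b=0 c=1
t4.Δ2 f=0 a=0 g=1 e=0 j=0 clk=1 d=0 h=0 b=0 c=1
t4.Δ3 f=0 a=0 g=1 e=0 j=1 clk=1 d=0 h=0 b=0 c=1
t4.Δ4 f=0 a=1 g=1 e=1 j=1 clk=1 d=0 h=0 b=0 c=1
t4.Δ5 f=0 a=1 g=1 e=0 j=1 clk=1 d=0 h=0 b=0 c=1
t5.Δ0 f=0 a=1 g=1 e=0 j=1 clk=1 d=0 h=0 b=0 c=1
t5.Δ1 f=0 a=1 g=1 e=0 j=1 clk=0 d=1 h=0 b=0 c=1
t5.Δ2 f=1 a=1 g=1 e=0 j=1 clk=0 d=1 h=0 b=0 c=1
t5.Δ3 f=1 a=1 g=0 e=0 j=1 clk=0 d=1 h=0 b=0 c=1
t5.Δ4 f=1 a=1 g=0 e=0 j=0 clk=0 d=1 h=0 b=0 c=1
t5.Δ5 f=1 a=0 g=0 e=1 j=0 clk=0 d=1 h=0 b=0 c=1
t5.Δ6 f=1 a=0 g=0 e=0 j=0 clk=0 d=1 h=0 b=0 c=1
t6.Δ0 f=1 a=0 g=0 e=0 j=0 clk=0 d=1 h=0 b=0 c=1
t6.Δ1 f=1 a=0 g=0 e=0 j=0 clk=1 d=1 h=0 b=0 c=1
t6.Δ2 f=1 a=0 g=0 e=0 j=0 clk=1 d=1 h=1 b=0 c=1
t6.Δ3 f=1 a=0 g=0 e=0 j=1 clk=1 d=1 h=1 b=0 c=1
t6.Δ4 f=1 a=1 g=0 e=1 j=1 clk=1 d=1 h=1 b=0 c=1
t6.Δ5 f=1 a=1 g=0 e=0 j=1 clk=1 d=1 h=1 b=0 c=1
t7.Δ0 f=1 a=1 g=0 e=0 j=1 clk=1 d=1 h=1 b=0 c=1
t7.Δ1 f=1 a=1 g=0 e=0 j=1 clk=0 d=0 h=1 b=0 c=1
t7.Δ2 f=0 a=1 g=0 e=0 j=1 clk=0 d=0 h=1 b=0 c=1
t7.Δ3 f=0 a=1 g=1 e=0 j=1 clk=0 d=0 h=1 b=0 c=1
t7.Δ4 f=0 a=1 g=1 e=0 j=0 clk=0 d=0 h=1 b=0 c=1
t7.Δ5 f=0 a=0 g=1 e=1 j=0 clk=0 d=0 h=1 b=0 c=1
t7.Δ6 f=0 a=0 g=1 e=0 j=0 clk=0 d=0 h=1 b=0 c=1
t8.Δ0 f=0 a=0 g=1 e=0 j=0 clk=0 d=0 h=1 b=0 c=1
t8.Δ1 f=0 a=0 g=1 e=0 j=0 clk=1 d=0 h=1 b=0 c=1
t8.Δ2 f=0 a=0 g=1 e=0 j=0 clk=1 d=0 h=0 b=0 c=1
t8.Δ3 f=0 a=0 g=1 e=0 j=1 clk=1 d=0 h=0 b=0 c=1
t8.Δ4 f=0 a=1 g=1 e=1 j=1 clk=1 d=0 h=0 b=0 c=1
t8.Δ5 f=0 a=1 g=1 e=0 j=1 clk=1 d=0 h=0 b=0 c=1
t9.Δ0 f=0 a=1 g=1 e=0 j=1 clk=1 d=0 h=0 b=0 c=1
t9.Δ1 f=0 a=1 g=1 e=0 j=1 clk=0 d=1 h=0 b=0 c=1
t9.Δ2 f=1 a=1 g=1 e=0 j=1 clk=0 d=1 h=0 b=0 c=1
t9.Δ3 f=1 a=1 g=0 e=0 j=1 clk=0 d=1 h=0 b=0 c=1
t9.Δ4 f=1 a=1 g=0 e=0 j=0 clk=0 d=1 h=0 b=0 c=1
t9.Δ5 f=1 a=0 g=0 e=1 j=0 clk=0 d=1 h=0 b=0 c=1
t9.Δ6 f=1 a=0 g=0 e=0 j=0 clk=0 d=1 h=0 b=0 c=1
t10.Δ0 f=1 a=0 g=0 e=0 j=0 clk=0 d=1 h=0 b=0 c=1
t10.Δ1 f=1 a=0 g=0 e=0 j=0 clk=1 d=1 h=0 b=0 c=1
t10.Δ2 f=1 a=0 g=0 e=0 j=0 clk=1 d=1 h=1 b=0 c=1
t10.Δ3 f=1 a=0 g=0 e=0 j=1 clk=1 d=1 h=1 b=0 c=1
t10.Δ4 f=1 a=1 g=0 e=1 j=1 clk=1 d=1 h=1 b=0 c=1
t10.Δ5 f=1 a=1 g=0 e=0 j=1 clk=1 d=1 h=1 b=0 c=1
t11.Δ0 f=1 a=1 g=0 e=0 j=1 clk=1 d=1 h=1 b=0 c=1
t11.Δ1 f=1 a=1 g=0 e=0 j=1 clk=0 d=0 h=1 b=0 c=1
t11.Δ2 f=0 a=1 g=0 e=0 j=1 clk=0 d=0 h=1 b=0 c=1
t11.Δ3 f=0 a=1 g=1 e=0 j=1 clk=0 d=0 h=1 b=0 c=1
t11.Δ4 f=0 a=1 g=1 e=0 j=0 clk=0 d=0 h=1 b=0 c=1
t11.Δ5 f=0 a=0 g=1 e=1 j=0 clk=0 d=0 h=1 b=0 c=1
t11.Δ6 f=0 a=0 g=1 e=0 j=0 clk=0 d=0 h=1 b=0 c=1
t12.Δ0 f=0 a=0 g=1 e=0 j=0 clk=0 d=0 h=1 b=0 c=1
t12.Δ1 f=0 a=0 g=1 e=0 j=0 clk=1 d=0 h=1 b=0 c=1
t12.Δ2 f=0 a=0 g=1 e=0 j=0 clk=1 d=0 h=0 b=0 c=1
t12.Δ3 f=0 a=0 g=1 e=0 j=1 clk=1 d=0 h=0 b=0 c=1
t12.Δ4 f=0 a=1 g=1 e=1 j=1 clk=1 d=0 h=0 b=0 c=1
t12.Δ5 f=0 a=1 g=1 e=0 j=1 clk=1 d=0 h=0 b=0 c=1
t13.Δ0 f=0 a=1 g=1 e=0 j=1 clk=1 d=0 h=0 b=0 c=1
t13.Δ1 f=0 a=1 g=1 e=0 j=1 clk=0 d=1 h=0 b=0 c=1
t13.Δ2 f=1 a=1 g=1 e=0 j=1 clk=0 d=1 h=0 b=0 c=1
t13.Δ3 f=1 a=1 g=0 e=0 j=1 clk=0 d=1 h=0 b=0 c=1
t13.Δ4 f=1 a=1 g=0 e=0 j=0 clk=0 d=1 h=0 b=0 c=1
t13.Δ5 f=1 a=0 g=0 e=1 j=0 clk=0 d=1 h=0 b=0 c=1
t13.Δ6 f=1 a=0 g=0 e=0 j=0 clk=0 d=1 h=0 b=0 c=1
t14.Δ0 f=1 a=0 g=0 e=0 j=0 clk=0 d=1 h=0 b=0 c=1
t14.Δ1 f=1 a=0 g=0 e=0 j=0 clk=1 d=1 h=0 b=0 c=1
t14.Δ2 f=1 a=0 g=0 e=0 j=0 clk=1 d=1 h=1 b=0 c=1
t14.Δ3 f=1 a=0 g=0 e=0 j=1 clk=1 d=1 h=1 b=0 c=1
t14.Δ4 f=1 a=1 g=0 e=1 j=1 clk=1 d=1 h=1 b=0 c=1
t14.Δ5 f=1 a=1 g=0 e=0 j=1 clk=1 d=1 h=1 b=0 c=1
t15.Δ0 f=1 a=1 g=0 e=0 j=1 clk=1 d=1 h=1 b=0 c=1
t15.Δ1 f=1 a=1 g=0 e=0 j=1 clk=0 d=0 h=1 b=0 c=1
t15.Δ2 f=0 a=1 g=0 e=0 j=1 clk=0 d=0 h=1 b=0 c=1
t15.Δ3 f=0 a=1 g=1 e=0 j=1 clk=0 d=0 h=1 b=0 c=1
t15.Δ4 f=0 a=1 g=1 e=0 j=0 clk=0 d=0 h=1 b=0 c=1
t15.Δ5 f=0 a=0 g=1 e=1 j=0 clk=0 d=0 h=1 b=0 c=1
t15.Δ6 f=0 a=0 g=1 e=0 j=0 clk=0 d=0 h=1 b=0 c=1

yes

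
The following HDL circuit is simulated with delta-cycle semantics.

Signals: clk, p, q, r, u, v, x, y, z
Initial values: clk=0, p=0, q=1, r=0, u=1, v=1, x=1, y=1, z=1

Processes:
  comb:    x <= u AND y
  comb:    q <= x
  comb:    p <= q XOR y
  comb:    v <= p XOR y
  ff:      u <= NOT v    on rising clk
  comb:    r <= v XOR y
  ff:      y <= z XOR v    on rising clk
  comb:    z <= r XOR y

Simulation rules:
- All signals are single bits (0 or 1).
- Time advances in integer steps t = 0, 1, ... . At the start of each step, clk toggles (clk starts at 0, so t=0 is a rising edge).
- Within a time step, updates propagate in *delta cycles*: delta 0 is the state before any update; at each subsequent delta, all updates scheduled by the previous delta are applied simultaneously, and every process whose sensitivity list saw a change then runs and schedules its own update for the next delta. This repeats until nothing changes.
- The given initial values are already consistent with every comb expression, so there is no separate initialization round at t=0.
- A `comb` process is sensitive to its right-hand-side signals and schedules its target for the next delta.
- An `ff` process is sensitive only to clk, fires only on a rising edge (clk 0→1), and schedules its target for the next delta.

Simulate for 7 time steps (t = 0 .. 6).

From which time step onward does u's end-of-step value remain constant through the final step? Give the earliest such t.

2

[bits: r,clk,x,z,v,q,p,u,y]
t=0: Δ0=001111011 Δ1=011111011 Δ2=011111000 Δ3=110001100 Δ4=010110100 Δ5=110010000 Δ6=110100000 Δ7=010100000 Δ8=010000000 | 8Δ
t=1: Δ0=010000000 Δ1=000000000 | 1Δ
t=2: Δ0=000000000 Δ1=010000000 Δ2=010000010 | 2Δ
t=3: Δ0=010000010 Δ1=000000010 | 1Δ
t=4: Δ0=000000010 Δ1=010000010 | 1Δ
t=5: Δ0=010000010 Δ1=000000010 | 1Δ
t=6: Δ0=000000010 Δ1=010000010 | 1Δ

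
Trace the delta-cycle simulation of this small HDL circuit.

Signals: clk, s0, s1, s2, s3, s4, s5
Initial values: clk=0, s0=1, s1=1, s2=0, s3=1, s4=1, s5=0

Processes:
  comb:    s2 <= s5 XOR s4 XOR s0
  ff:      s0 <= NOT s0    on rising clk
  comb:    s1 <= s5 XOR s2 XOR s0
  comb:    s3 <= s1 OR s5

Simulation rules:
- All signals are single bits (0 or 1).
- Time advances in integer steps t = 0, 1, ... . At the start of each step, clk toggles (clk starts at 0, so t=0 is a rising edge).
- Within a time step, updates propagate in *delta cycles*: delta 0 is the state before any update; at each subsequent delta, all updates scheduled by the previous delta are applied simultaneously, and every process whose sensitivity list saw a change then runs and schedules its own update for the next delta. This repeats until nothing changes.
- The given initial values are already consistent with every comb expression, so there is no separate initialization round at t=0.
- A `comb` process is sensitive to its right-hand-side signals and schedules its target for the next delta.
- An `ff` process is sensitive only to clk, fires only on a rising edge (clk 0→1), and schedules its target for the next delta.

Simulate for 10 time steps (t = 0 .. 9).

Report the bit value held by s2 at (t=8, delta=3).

1

t=0 Δ0: clk=0 s3=1 s0=1 s4=1 s5=0 s1=1 s2=0
  Δ1: clk:0→1
  Δ2: s0:1→0
  Δ3: s1:1→0, s2:0→1
  Δ4: s3:1→0, s1:0→1
  Δ5: s3:0→1
  (5Δ to stable)
t=1 Δ0: clk=1 s3=1 s0=0 s4=1 s5=0 s1=1 s2=1
  Δ1: clk:1→0
  (1Δ to stable)
t=2 Δ0: clk=0 s3=1 s0=0 s4=1 s5=0 s1=1 s2=1
  Δ1: clk:0→1
  Δ2: s0:0→1
  Δ3: s1:1→0, s2:1→0
  Δ4: s3:1→0, s1:0→1
  Δ5: s3:0→1
  (5Δ to stable)
t=3 Δ0: clk=1 s3=1 s0=1 s4=1 s5=0 s1=1 s2=0
  Δ1: clk:1→0
  (1Δ to stable)
t=4 Δ0: clk=0 s3=1 s0=1 s4=1 s5=0 s1=1 s2=0
  Δ1: clk:0→1
  Δ2: s0:1→0
  Δ3: s1:1→0, s2:0→1
  Δ4: s3:1→0, s1:0→1
  Δ5: s3:0→1
  (5Δ to stable)
t=5 Δ0: clk=1 s3=1 s0=0 s4=1 s5=0 s1=1 s2=1
  Δ1: clk:1→0
  (1Δ to stable)
t=6 Δ0: clk=0 s3=1 s0=0 s4=1 s5=0 s1=1 s2=1
  Δ1: clk:0→1
  Δ2: s0:0→1
  Δ3: s1:1→0, s2:1→0
  Δ4: s3:1→0, s1:0→1
  Δ5: s3:0→1
  (5Δ to stable)
t=7 Δ0: clk=1 s3=1 s0=1 s4=1 s5=0 s1=1 s2=0
  Δ1: clk:1→0
  (1Δ to stable)
t=8 Δ0: clk=0 s3=1 s0=1 s4=1 s5=0 s1=1 s2=0
  Δ1: clk:0→1
  Δ2: s0:1→0
  Δ3: s1:1→0, s2:0→1
  Δ4: s3:1→0, s1:0→1
  Δ5: s3:0→1
  (5Δ to stable)
t=9 Δ0: clk=1 s3=1 s0=0 s4=1 s5=0 s1=1 s2=1
  Δ1: clk:1→0
  (1Δ to stable)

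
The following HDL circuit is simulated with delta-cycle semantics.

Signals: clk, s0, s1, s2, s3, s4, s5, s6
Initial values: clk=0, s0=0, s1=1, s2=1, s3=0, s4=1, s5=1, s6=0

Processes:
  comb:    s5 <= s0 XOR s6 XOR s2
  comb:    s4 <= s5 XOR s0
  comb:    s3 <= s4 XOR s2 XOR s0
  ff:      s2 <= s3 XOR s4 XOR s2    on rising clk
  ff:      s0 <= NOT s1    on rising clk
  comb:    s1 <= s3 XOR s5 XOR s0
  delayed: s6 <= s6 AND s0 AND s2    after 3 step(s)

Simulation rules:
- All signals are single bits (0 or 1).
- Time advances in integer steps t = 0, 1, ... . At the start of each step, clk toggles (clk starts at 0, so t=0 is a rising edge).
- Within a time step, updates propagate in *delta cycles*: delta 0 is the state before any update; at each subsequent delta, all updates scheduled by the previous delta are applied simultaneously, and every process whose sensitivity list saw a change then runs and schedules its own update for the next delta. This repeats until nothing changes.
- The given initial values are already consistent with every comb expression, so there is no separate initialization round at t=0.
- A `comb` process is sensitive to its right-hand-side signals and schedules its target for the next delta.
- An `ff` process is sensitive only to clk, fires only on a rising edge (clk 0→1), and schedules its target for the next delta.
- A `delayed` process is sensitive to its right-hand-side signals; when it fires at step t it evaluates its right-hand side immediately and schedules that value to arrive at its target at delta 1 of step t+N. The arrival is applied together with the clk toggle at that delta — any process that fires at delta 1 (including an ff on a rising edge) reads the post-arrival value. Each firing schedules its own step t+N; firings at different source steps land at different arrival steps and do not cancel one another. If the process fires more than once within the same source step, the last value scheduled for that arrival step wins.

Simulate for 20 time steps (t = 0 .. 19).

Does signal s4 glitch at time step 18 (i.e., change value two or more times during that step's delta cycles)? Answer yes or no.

no

[bits: s5,s2,s6,s0,clk,s4,s3,s1]
t=0: Δ0=11000101 Δ1=11001101 Δ2=10001101 Δ3=00001111 Δ4=00001011 Δ5=00001001 Δ6=00001000 | 6Δ
t=1: Δ0=00001000 Δ1=00000000 | 1Δ
t=2: Δ0=00000000 Δ1=00001000 Δ2=00011000 Δ3=10011111 Δ4=10011001 Δ5=10011010 Δ6=10011011 | 6Δ
t=3: Δ0=10011011 Δ1=10010011 | 1Δ
t=4: Δ0=10010011 Δ1=10011011 Δ2=11001011 Δ3=11001110 Δ4=11001100 Δ5=11001101 | 5Δ
t=5: Δ0=11001101 Δ1=11000101 | 1Δ
t=6: Δ0=11000101 Δ1=11001101 Δ2=10001101 Δ3=00001111 Δ4=00001011 Δ5=00001001 Δ6=00001000 | 6Δ
t=7: Δ0=00001000 Δ1=00000000 | 1Δ
t=8: Δ0=00000000 Δ1=00001000 Δ2=00011000 Δ3=10011111 Δ4=10011001 Δ5=10011010 Δ6=10011011 | 6Δ
t=9: Δ0=10011011 Δ1=10010011 | 1Δ
t=10: Δ0=10010011 Δ1=10011011 Δ2=11001011 Δ3=11001110 Δ4=11001100 Δ5=11001101 | 5Δ
t=11: Δ0=11001101 Δ1=11000101 | 1Δ
t=12: Δ0=11000101 Δ1=11001101 Δ2=10001101 Δ3=00001111 Δ4=00001011 Δ5=00001001 Δ6=00001000 | 6Δ
t=13: Δ0=00001000 Δ1=00000000 | 1Δ
t=14: Δ0=00000000 Δ1=00001000 Δ2=00011000 Δ3=10011111 Δ4=10011001 Δ5=10011010 Δ6=10011011 | 6Δ
t=15: Δ0=10011011 Δ1=10010011 | 1Δ
t=16: Δ0=10010011 Δ1=10011011 Δ2=11001011 Δ3=11001110 Δ4=11001100 Δ5=11001101 | 5Δ
t=17: Δ0=11001101 Δ1=11000101 | 1Δ
t=18: Δ0=11000101 Δ1=11001101 Δ2=10001101 Δ3=00001111 Δ4=00001011 Δ5=00001001 Δ6=00001000 | 6Δ
t=19: Δ0=00001000 Δ1=00000000 | 1Δ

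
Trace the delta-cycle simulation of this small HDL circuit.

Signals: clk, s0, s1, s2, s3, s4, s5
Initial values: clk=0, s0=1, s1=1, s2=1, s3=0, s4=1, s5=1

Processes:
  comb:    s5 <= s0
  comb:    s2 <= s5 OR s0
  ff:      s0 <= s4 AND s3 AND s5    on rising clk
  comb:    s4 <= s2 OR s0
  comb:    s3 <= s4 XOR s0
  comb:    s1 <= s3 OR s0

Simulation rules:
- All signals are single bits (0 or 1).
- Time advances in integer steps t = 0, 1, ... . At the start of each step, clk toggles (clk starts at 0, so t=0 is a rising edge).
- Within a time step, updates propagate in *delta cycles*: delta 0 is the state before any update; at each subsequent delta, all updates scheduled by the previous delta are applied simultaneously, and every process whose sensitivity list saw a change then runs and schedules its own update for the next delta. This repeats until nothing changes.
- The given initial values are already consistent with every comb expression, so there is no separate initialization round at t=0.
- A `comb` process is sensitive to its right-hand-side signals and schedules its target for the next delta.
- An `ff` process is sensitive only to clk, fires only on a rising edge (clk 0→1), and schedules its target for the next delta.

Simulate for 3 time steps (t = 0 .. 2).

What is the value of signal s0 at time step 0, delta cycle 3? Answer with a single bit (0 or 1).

0

t0.Δ0 s3=0 s1=1 clk=0 s2=1 s4=1 s0=1 s5=1
t0.Δ1 s3=0 s1=1 clk=1 s2=1 s4=1 s0=1 s5=1
t0.Δ2 s3=0 s1=1 clk=1 s2=1 s4=1 s0=0 s5=1
t0.Δ3 s3=1 s1=0 clk=1 s2=1 s4=1 s0=0 s5=0
t0.Δ4 s3=1 s1=1 clk=1 s2=0 s4=1 s0=0 s5=0
t0.Δ5 s3=1 s1=1 clk=1 s2=0 s4=0 s0=0 s5=0
t0.Δ6 s3=0 s1=1 clk=1 s2=0 s4=0 s0=0 s5=0
t0.Δ7 s3=0 s1=0 clk=1 s2=0 s4=0 s0=0 s5=0
t1.Δ0 s3=0 s1=0 clk=1 s2=0 s4=0 s0=0 s5=0
t1.Δ1 s3=0 s1=0 clk=0 s2=0 s4=0 s0=0 s5=0
t2.Δ0 s3=0 s1=0 clk=0 s2=0 s4=0 s0=0 s5=0
t2.Δ1 s3=0 s1=0 clk=1 s2=0 s4=0 s0=0 s5=0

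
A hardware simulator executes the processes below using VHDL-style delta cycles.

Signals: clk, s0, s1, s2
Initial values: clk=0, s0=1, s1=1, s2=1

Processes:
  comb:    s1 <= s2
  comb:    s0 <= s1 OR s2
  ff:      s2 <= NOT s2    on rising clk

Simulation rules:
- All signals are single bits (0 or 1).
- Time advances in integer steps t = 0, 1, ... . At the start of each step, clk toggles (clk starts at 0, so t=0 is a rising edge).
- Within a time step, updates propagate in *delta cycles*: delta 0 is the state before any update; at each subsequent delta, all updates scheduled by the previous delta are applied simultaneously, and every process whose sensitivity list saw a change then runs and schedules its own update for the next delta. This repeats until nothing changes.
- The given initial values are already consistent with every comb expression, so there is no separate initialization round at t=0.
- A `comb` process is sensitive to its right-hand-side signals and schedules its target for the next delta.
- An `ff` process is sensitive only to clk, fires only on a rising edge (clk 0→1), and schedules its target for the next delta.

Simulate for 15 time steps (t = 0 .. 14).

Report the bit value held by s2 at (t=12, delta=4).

0

t0.Δ0 s1=1 s0=1 clk=0 s2=1
t0.Δ1 s1=1 s0=1 clk=1 s2=1
t0.Δ2 s1=1 s0=1 clk=1 s2=0
t0.Δ3 s1=0 s0=1 clk=1 s2=0
t0.Δ4 s1=0 s0=0 clk=1 s2=0
t1.Δ0 s1=0 s0=0 clk=1 s2=0
t1.Δ1 s1=0 s0=0 clk=0 s2=0
t2.Δ0 s1=0 s0=0 clk=0 s2=0
t2.Δ1 s1=0 s0=0 clk=1 s2=0
t2.Δ2 s1=0 s0=0 clk=1 s2=1
t2.Δ3 s1=1 s0=1 clk=1 s2=1
t3.Δ0 s1=1 s0=1 clk=1 s2=1
t3.Δ1 s1=1 s0=1 clk=0 s2=1
t4.Δ0 s1=1 s0=1 clk=0 s2=1
t4.Δ1 s1=1 s0=1 clk=1 s2=1
t4.Δ2 s1=1 s0=1 clk=1 s2=0
t4.Δ3 s1=0 s0=1 clk=1 s2=0
t4.Δ4 s1=0 s0=0 clk=1 s2=0
t5.Δ0 s1=0 s0=0 clk=1 s2=0
t5.Δ1 s1=0 s0=0 clk=0 s2=0
t6.Δ0 s1=0 s0=0 clk=0 s2=0
t6.Δ1 s1=0 s0=0 clk=1 s2=0
t6.Δ2 s1=0 s0=0 clk=1 s2=1
t6.Δ3 s1=1 s0=1 clk=1 s2=1
t7.Δ0 s1=1 s0=1 clk=1 s2=1
t7.Δ1 s1=1 s0=1 clk=0 s2=1
t8.Δ0 s1=1 s0=1 clk=0 s2=1
t8.Δ1 s1=1 s0=1 clk=1 s2=1
t8.Δ2 s1=1 s0=1 clk=1 s2=0
t8.Δ3 s1=0 s0=1 clk=1 s2=0
t8.Δ4 s1=0 s0=0 clk=1 s2=0
t9.Δ0 s1=0 s0=0 clk=1 s2=0
t9.Δ1 s1=0 s0=0 clk=0 s2=0
t10.Δ0 s1=0 s0=0 clk=0 s2=0
t10.Δ1 s1=0 s0=0 clk=1 s2=0
t10.Δ2 s1=0 s0=0 clk=1 s2=1
t10.Δ3 s1=1 s0=1 clk=1 s2=1
t11.Δ0 s1=1 s0=1 clk=1 s2=1
t11.Δ1 s1=1 s0=1 clk=0 s2=1
t12.Δ0 s1=1 s0=1 clk=0 s2=1
t12.Δ1 s1=1 s0=1 clk=1 s2=1
t12.Δ2 s1=1 s0=1 clk=1 s2=0
t12.Δ3 s1=0 s0=1 clk=1 s2=0
t12.Δ4 s1=0 s0=0 clk=1 s2=0
t13.Δ0 s1=0 s0=0 clk=1 s2=0
t13.Δ1 s1=0 s0=0 clk=0 s2=0
t14.Δ0 s1=0 s0=0 clk=0 s2=0
t14.Δ1 s1=0 s0=0 clk=1 s2=0
t14.Δ2 s1=0 s0=0 clk=1 s2=1
t14.Δ3 s1=1 s0=1 clk=1 s2=1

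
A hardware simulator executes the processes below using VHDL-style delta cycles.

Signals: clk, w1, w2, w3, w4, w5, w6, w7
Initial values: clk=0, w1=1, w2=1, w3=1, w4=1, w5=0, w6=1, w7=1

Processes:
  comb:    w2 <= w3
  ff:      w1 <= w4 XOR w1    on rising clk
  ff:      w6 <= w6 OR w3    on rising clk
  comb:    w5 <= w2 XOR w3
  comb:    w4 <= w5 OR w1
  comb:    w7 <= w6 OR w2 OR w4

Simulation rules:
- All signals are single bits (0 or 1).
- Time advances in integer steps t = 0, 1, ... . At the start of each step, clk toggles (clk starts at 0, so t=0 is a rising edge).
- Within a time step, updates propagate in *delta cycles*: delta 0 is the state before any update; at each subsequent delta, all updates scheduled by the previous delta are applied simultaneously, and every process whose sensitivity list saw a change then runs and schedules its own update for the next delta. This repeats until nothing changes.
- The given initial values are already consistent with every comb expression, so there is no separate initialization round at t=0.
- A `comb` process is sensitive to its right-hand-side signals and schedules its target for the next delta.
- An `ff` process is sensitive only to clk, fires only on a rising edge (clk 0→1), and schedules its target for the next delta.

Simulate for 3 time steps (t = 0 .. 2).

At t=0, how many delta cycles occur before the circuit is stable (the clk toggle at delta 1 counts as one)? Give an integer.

3

[bits: w4,w7,w5,w2,clk,w1,w3,w6]
t=0: Δ0=11010111 Δ1=11011111 Δ2=11011011 Δ3=01011011 | 3Δ
t=1: Δ0=01011011 Δ1=01010011 | 1Δ
t=2: Δ0=01010011 Δ1=01011011 | 1Δ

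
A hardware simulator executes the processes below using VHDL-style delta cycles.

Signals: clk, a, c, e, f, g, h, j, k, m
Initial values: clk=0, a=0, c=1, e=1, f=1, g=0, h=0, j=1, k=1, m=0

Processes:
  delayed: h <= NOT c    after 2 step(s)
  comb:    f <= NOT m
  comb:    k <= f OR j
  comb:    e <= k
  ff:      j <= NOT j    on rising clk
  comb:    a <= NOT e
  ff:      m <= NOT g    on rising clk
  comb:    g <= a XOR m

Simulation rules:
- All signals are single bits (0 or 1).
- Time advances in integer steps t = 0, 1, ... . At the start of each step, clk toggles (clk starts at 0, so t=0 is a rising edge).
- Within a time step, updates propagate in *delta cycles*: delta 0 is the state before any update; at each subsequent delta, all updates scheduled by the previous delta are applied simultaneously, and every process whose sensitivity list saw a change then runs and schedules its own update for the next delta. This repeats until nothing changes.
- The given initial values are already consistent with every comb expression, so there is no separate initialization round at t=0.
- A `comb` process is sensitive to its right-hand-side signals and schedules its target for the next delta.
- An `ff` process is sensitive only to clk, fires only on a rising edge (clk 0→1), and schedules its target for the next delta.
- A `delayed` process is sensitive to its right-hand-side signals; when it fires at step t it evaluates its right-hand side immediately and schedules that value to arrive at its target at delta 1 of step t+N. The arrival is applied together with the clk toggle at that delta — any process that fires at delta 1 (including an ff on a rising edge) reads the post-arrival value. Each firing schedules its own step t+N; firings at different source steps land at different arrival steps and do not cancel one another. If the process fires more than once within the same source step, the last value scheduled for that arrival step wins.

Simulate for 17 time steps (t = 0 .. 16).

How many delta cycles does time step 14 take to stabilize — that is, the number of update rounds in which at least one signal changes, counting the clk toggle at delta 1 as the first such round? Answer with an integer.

3

[bits: f,h,e,c,a,k,m,g,j,clk]
t=0: Δ0=1011010010 Δ1=1011010011 Δ2=1011011001 Δ3=0011011101 Δ4=0011001101 Δ5=0001001101 Δ6=0001101101 Δ7=0001101001 | 7Δ
t=1: Δ0=0001101001 Δ1=0001101000 | 1Δ
t=2: Δ0=0001101000 Δ1=0001101001 Δ2=0001101011 Δ3=0001111011 Δ4=0011111011 Δ5=0011011011 Δ6=0011011111 | 6Δ
t=3: Δ0=0011011111 Δ1=0011011110 | 1Δ
t=4: Δ0=0011011110 Δ1=0011011111 Δ2=0011010101 Δ3=1011000001 Δ4=1001010001 Δ5=1011110001 Δ6=1011010101 Δ7=1011010001 | 7Δ
t=5: Δ0=1011010001 Δ1=1011010000 | 1Δ
t=6: Δ0=1011010000 Δ1=1011010001 Δ2=1011011011 Δ3=0011011111 | 3Δ
t=7: Δ0=0011011111 Δ1=0011011110 | 1Δ
t=8: Δ0=0011011110 Δ1=0011011111 Δ2=0011010101 Δ3=1011000001 Δ4=1001010001 Δ5=1011110001 Δ6=1011010101 Δ7=1011010001 | 7Δ
t=9: Δ0=1011010001 Δ1=1011010000 | 1Δ
t=10: Δ0=1011010000 Δ1=1011010001 Δ2=1011011011 Δ3=0011011111 | 3Δ
t=11: Δ0=0011011111 Δ1=0011011110 | 1Δ
t=12: Δ0=0011011110 Δ1=0011011111 Δ2=0011010101 Δ3=1011000001 Δ4=1001010001 Δ5=1011110001 Δ6=1011010101 Δ7=1011010001 | 7Δ
t=13: Δ0=1011010001 Δ1=1011010000 | 1Δ
t=14: Δ0=1011010000 Δ1=1011010001 Δ2=1011011011 Δ3=0011011111 | 3Δ
t=15: Δ0=0011011111 Δ1=0011011110 | 1Δ
t=16: Δ0=0011011110 Δ1=0011011111 Δ2=0011010101 Δ3=1011000001 Δ4=1001010001 Δ5=1011110001 Δ6=1011010101 Δ7=1011010001 | 7Δ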